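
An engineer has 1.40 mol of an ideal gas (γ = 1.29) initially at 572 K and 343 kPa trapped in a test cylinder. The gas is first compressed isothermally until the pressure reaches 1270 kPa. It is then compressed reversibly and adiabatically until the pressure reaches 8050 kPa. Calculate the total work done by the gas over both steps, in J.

-20500 J

V₁ = nRT₁/P₁ = 1.40×8.314×572/343 = 19.4 L.
Step 1 — Isothermal: T stays 572 K; PV = const ⇒ V₂ = 5.24 L, P₂ = 1270 kPa.
ΔU = 0 (ideal gas, T constant).
W = nRT ln(V₂/V₁) = 1.40×8.314×572×ln(0.270) = -8720 J.
Q = ΔU + W = -8720 J.
State after step 1: P = 1270 kPa, V = 5.24 L, T = 572 K.
Step 2 — Adiabatic: T₂/T₁ = (P₂/P₁)^((γ−1)/γ) ⇒ T₂ = 572×(6.34)^0.225 = 866 K; V₂ = 1.25 L.
ΔU = nCvΔT = 1.40×28.7×(866−572) = 11800 J.
Q = 0 for an adiabatic process, so W = −ΔU = -11800 J.
Net over both steps: W = -20500 J, Q = -8720 J, ΔU = 11800 J.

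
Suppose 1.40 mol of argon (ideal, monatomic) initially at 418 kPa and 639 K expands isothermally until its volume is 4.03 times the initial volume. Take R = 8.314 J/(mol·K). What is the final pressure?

104 kPa

V₁ = nRT₁/P₁ = 1.40×8.314×639/418 = 17.8 L.
Isothermal: T stays 639 K; PV = const ⇒ V₂ = 71.7 L, P₂ = 104 kPa.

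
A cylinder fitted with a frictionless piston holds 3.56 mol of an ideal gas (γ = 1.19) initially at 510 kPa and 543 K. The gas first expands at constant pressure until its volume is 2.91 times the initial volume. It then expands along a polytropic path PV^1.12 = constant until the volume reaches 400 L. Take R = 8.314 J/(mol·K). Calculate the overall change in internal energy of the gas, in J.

122000 J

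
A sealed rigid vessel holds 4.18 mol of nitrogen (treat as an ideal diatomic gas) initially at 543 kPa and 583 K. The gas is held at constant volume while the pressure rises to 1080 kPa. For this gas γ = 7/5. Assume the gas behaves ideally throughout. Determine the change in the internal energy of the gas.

V₁ = nRT₁/P₁ = 4.18×8.314×583/543 = 37.3 L.
Isochoric: V stays 37.3 L; P/T = const ⇒ T₂ = 1160 K, P₂ = 1080 kPa.
For an ideal gas ΔU = nCvΔT with Cv = (5/2)R = 20.8 J/(mol·K).
ΔU = 4.18×20.8×(1160−583) = 50100 J.

50100 J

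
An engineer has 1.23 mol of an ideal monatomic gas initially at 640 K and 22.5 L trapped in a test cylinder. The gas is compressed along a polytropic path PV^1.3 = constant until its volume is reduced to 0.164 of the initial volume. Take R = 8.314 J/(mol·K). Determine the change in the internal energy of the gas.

7070 J

P₁ = nRT₁/V₁ = 1.23×8.314×640/22.5 = 291 kPa.
Polytropic n=1.3: T₂ = T₁(V₁/V₂)^(n−1) = 640×(6.10)^0.30 = 1100 K; P₂ = P₁(V₁/V₂)^n = 3050 kPa.
For an ideal gas ΔU = nCvΔT with Cv = (3/2)R = 12.5 J/(mol·K).
ΔU = 1.23×12.5×(1100−640) = 7070 J.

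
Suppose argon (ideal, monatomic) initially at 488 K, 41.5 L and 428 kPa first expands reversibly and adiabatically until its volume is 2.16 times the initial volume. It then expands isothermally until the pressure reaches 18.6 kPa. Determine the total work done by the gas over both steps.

n = P₁V₁/(RT₁) = 428×41.5/(8.314×488) = 4.38 mol.
Step 1 — Adiabatic: TV^(γ−1) = const ⇒ T₂ = 488×(0.463)^0.667 = 292 K; PV^γ = const ⇒ P₂ = 119 kPa.
ΔU = nCvΔT = 4.38×12.5×(292−488) = -10700 J.
Q = 0 for an adiabatic process, so W = −ΔU = 10700 J.
State after step 1: P = 119 kPa, V = 89.6 L, T = 292 K.
Step 2 — Isothermal: T stays 292 K; PV = const ⇒ V₂ = 571 L, P₂ = 18.6 kPa.
ΔU = 0 (ideal gas, T constant).
W = nRT ln(V₂/V₁) = 4.38×8.314×292×ln(6.38) = 19700 J.
Q = ΔU + W = 19700 J.
Net over both steps: W = 30400 J, Q = 19700 J, ΔU = -10700 J.

30400 J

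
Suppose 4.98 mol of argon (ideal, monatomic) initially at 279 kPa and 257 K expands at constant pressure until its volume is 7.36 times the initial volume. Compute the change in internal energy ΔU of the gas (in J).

102000 J

V₁ = nRT₁/P₁ = 4.98×8.314×257/279 = 38.1 L.
Isobaric: P stays 279 kPa; V/T = const ⇒ T₂ = 1890 K, V₂ = 281 L.
For an ideal gas ΔU = nCvΔT with Cv = (3/2)R = 12.5 J/(mol·K).
ΔU = 4.98×12.5×(1890−257) = 102000 J.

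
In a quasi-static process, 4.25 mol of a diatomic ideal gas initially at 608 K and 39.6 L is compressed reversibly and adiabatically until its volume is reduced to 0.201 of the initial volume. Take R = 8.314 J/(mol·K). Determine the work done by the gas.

-48300 J

P₁ = nRT₁/V₁ = 4.25×8.314×608/39.6 = 543 kPa.
Adiabatic: TV^(γ−1) = const ⇒ T₂ = 608×(4.98)^0.400 = 1160 K; PV^γ = const ⇒ P₂ = 5130 kPa.
ΔU = nCvΔT = 4.25×20.8×(1160−608) = 48300 J.
Q = 0 for an adiabatic process, so W = −ΔU = -48300 J.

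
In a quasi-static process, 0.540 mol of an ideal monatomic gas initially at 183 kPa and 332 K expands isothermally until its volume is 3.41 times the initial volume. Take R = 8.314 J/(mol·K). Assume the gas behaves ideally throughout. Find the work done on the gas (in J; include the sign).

V₁ = nRT₁/P₁ = 0.540×8.314×332/183 = 8.14 L.
Isothermal: T stays 332 K; PV = const ⇒ V₂ = 27.8 L, P₂ = 53.7 kPa.
W = nRT ln(V₂/V₁) = 0.540×8.314×332×ln(3.41) = 1830 J.
Work done on the gas = −W_by = -1830 J.

-1830 J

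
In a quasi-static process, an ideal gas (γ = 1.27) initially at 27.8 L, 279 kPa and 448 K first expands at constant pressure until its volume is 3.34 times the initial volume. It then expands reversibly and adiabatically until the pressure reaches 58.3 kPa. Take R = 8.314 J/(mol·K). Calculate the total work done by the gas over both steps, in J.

45300 J

n = P₁V₁/(RT₁) = 279×27.8/(8.314×448) = 2.08 mol.
Step 1 — Isobaric: P stays 279 kPa; V/T = const ⇒ T₂ = 1500 K, V₂ = 92.9 L.
W = PΔV = 279×(92.9−27.8) kPa·L = 18100 J.
ΔU = nCvΔT = 2.08×30.8×(1500−448) = 67200 J.
Q = ΔU + W = nCpΔT = 85400 J.
State after step 1: P = 279 kPa, V = 92.9 L, T = 1500 K.
Step 2 — Adiabatic: T₂/T₁ = (P₂/P₁)^((γ−1)/γ) ⇒ T₂ = 1500×(0.209)^0.213 = 1070 K; V₂ = 319 L.
ΔU = nCvΔT = 2.08×30.8×(1070−1500) = -27200 J.
Q = 0 for an adiabatic process, so W = −ΔU = 27200 J.
Net over both steps: W = 45300 J, Q = 85400 J, ΔU = 40100 J.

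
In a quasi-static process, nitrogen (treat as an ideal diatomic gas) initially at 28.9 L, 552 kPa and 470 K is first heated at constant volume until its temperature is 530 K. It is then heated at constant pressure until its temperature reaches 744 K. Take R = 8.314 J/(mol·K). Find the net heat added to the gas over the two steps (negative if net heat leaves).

30500 J

n = P₁V₁/(RT₁) = 552×28.9/(8.314×470) = 4.08 mol.
Step 1 — Isochoric: V stays 28.9 L; P/T = const ⇒ T₂ = 530 K, P₂ = 622 kPa.
W = 0 (no volume change).
ΔU = nCvΔT = 4.08×20.8×(530−470) = 5090 J.
Q = ΔU = 5090 J.
State after step 1: P = 622 kPa, V = 28.9 L, T = 530 K.
Step 2 — Isobaric: P stays 622 kPa; V/T = const ⇒ T₂ = 744 K, V₂ = 40.6 L.
W = PΔV = 622×(40.6−28.9) kPa·L = 7260 J.
ΔU = nCvΔT = 4.08×20.8×(744−530) = 18200 J.
Q = ΔU + W = nCpΔT = 25400 J.
Net over both steps: W = 7260 J, Q = 30500 J, ΔU = 23300 J.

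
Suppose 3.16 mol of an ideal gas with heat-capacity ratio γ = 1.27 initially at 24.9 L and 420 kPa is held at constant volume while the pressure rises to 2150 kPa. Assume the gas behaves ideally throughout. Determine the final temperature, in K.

T₁ = P₁V₁/(nR) = 420×24.9/(3.16×8.314) = 398 K.
Isochoric: V stays 24.9 L; P/T = const ⇒ T₂ = 2040 K, P₂ = 2150 kPa.

2040 K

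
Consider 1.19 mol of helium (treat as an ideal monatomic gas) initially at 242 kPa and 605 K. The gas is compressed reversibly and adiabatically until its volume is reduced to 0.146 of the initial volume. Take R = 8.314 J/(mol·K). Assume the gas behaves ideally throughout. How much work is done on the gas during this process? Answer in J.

23400 J

V₁ = nRT₁/P₁ = 1.19×8.314×605/242 = 24.7 L.
Adiabatic: TV^(γ−1) = const ⇒ T₂ = 605×(6.85)^0.667 = 2180 K; PV^γ = const ⇒ P₂ = 5980 kPa.
ΔU = nCvΔT = 1.19×12.5×(2180−605) = 23400 J.
Q = 0 for an adiabatic process, so W = −ΔU = -23400 J.
Work done on the gas = −W_by = 23400 J.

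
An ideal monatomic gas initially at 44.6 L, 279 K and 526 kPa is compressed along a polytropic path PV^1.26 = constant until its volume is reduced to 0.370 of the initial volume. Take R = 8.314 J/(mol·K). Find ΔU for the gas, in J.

10400 J

n = P₁V₁/(RT₁) = 526×44.6/(8.314×279) = 10.1 mol.
Polytropic n=1.26: T₂ = T₁(V₁/V₂)^(n−1) = 279×(2.70)^0.26 = 361 K; P₂ = P₁(V₁/V₂)^n = 1840 kPa.
For an ideal gas ΔU = nCvΔT with Cv = (3/2)R = 12.5 J/(mol·K).
ΔU = 10.1×12.5×(361−279) = 10400 J.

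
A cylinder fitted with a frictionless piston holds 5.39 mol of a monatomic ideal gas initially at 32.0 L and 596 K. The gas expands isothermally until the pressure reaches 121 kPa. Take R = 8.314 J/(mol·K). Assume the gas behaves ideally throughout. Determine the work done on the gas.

P₁ = nRT₁/V₁ = 5.39×8.314×596/32.0 = 835 kPa.
Isothermal: T stays 596 K; PV = const ⇒ V₂ = 221 L, P₂ = 121 kPa.
W = nRT ln(V₂/V₁) = 5.39×8.314×596×ln(6.90) = 51600 J.
Work done on the gas = −W_by = -51600 J.

-51600 J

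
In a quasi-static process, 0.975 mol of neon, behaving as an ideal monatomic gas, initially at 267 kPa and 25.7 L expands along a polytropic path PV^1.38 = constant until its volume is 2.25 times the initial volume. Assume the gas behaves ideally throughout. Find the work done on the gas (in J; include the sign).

T₁ = P₁V₁/(nR) = 267×25.7/(0.975×8.314) = 847 K.
Polytropic n=1.38: T₂ = T₁(V₁/V₂)^(n−1) = 847×(0.444)^0.38 = 622 K; P₂ = P₁(V₁/V₂)^n = 87.2 kPa.
W = (P₁V₁−P₂V₂)/(n−1) = (267×25.7−87.2×57.8)/0.38 = 4790 J.
Work done on the gas = −W_by = -4790 J.

-4790 J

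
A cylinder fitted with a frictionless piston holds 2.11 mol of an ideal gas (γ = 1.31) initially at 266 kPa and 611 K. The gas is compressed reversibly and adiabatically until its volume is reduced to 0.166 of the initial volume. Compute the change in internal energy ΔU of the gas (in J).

V₁ = nRT₁/P₁ = 2.11×8.314×611/266 = 40.3 L.
Adiabatic: TV^(γ−1) = const ⇒ T₂ = 611×(6.02)^0.310 = 1070 K; PV^γ = const ⇒ P₂ = 2800 kPa.
For an ideal gas ΔU = nCvΔT with Cv = R/(γ−1) = 26.8 J/(mol·K).
ΔU = 2.11×26.8×(1070−611) = 25800 J.

25800 J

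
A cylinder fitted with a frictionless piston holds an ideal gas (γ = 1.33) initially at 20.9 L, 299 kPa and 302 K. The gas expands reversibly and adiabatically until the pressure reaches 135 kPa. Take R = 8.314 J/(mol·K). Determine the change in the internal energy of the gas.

-3390 J

n = P₁V₁/(RT₁) = 299×20.9/(8.314×302) = 2.49 mol.
Adiabatic: T₂/T₁ = (P₂/P₁)^((γ−1)/γ) ⇒ T₂ = 302×(0.452)^0.248 = 248 K; V₂ = 38.0 L.
For an ideal gas ΔU = nCvΔT with Cv = R/(γ−1) = 25.2 J/(mol·K).
ΔU = 2.49×25.2×(248−302) = -3390 J.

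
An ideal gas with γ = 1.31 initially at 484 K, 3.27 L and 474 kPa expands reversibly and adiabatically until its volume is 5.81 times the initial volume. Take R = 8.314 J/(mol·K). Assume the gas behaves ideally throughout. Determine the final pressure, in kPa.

Adiabatic: TV^(γ−1) = const ⇒ T₂ = 484×(0.172)^0.310 = 281 K; PV^γ = const ⇒ P₂ = 47.3 kPa.

47.3 kPa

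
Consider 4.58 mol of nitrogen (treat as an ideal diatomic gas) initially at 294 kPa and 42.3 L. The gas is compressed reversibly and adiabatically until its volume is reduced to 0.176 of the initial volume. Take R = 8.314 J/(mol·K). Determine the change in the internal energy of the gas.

31200 J

T₁ = P₁V₁/(nR) = 294×42.3/(4.58×8.314) = 327 K.
Adiabatic: TV^(γ−1) = const ⇒ T₂ = 327×(5.68)^0.400 = 654 K; PV^γ = const ⇒ P₂ = 3350 kPa.
For an ideal gas ΔU = nCvΔT with Cv = (5/2)R = 20.8 J/(mol·K).
ΔU = 4.58×20.8×(654−327) = 31200 J.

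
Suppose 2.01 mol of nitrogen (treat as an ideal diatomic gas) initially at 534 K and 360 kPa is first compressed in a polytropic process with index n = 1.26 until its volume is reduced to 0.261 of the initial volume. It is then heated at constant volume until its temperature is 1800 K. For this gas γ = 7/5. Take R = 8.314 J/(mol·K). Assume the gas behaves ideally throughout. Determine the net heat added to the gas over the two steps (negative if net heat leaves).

V₁ = nRT₁/P₁ = 2.01×8.314×534/360 = 24.8 L.
Step 1 — Polytropic n=1.26: T₂ = T₁(V₁/V₂)^(n−1) = 534×(3.83)^0.26 = 757 K; P₂ = P₁(V₁/V₂)^n = 1960 kPa.
W = (P₁V₁−P₂V₂)/(n−1) = (360×24.8−1960×6.47)/0.26 = -14300 J.
ΔU = nCvΔT = 2.01×20.8×(757−534) = 9330 J.
Q = ΔU + W = -5020 J.
State after step 1: P = 1960 kPa, V = 6.47 L, T = 757 K.
Step 2 — Isochoric: V stays 6.47 L; P/T = const ⇒ T₂ = 1800 K, P₂ = 4650 kPa.
W = 0 (no volume change).
ΔU = nCvΔT = 2.01×20.8×(1800−757) = 43600 J.
Q = ΔU = 43600 J.
Net over both steps: W = -14300 J, Q = 38500 J, ΔU = 52900 J.

38500 J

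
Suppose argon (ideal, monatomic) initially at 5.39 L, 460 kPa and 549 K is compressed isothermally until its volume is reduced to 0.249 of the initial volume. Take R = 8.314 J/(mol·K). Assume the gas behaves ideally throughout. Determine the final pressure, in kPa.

1850 kPa

Isothermal: T stays 549 K; PV = const ⇒ V₂ = 1.34 L, P₂ = 1850 kPa.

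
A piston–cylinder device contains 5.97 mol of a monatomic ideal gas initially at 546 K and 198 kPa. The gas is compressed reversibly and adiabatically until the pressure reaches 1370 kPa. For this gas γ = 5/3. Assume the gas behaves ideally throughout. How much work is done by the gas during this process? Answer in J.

-47500 J

V₁ = nRT₁/P₁ = 5.97×8.314×546/198 = 137 L.
Adiabatic: T₂/T₁ = (P₂/P₁)^((γ−1)/γ) ⇒ T₂ = 546×(6.92)^0.400 = 1180 K; V₂ = 42.9 L.
ΔU = nCvΔT = 5.97×12.5×(1180−546) = 47500 J.
Q = 0 for an adiabatic process, so W = −ΔU = -47500 J.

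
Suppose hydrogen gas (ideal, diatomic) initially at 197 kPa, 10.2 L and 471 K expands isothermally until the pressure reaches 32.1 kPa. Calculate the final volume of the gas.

Isothermal: T stays 471 K; PV = const ⇒ V₂ = 62.6 L, P₂ = 32.1 kPa.

62.6 L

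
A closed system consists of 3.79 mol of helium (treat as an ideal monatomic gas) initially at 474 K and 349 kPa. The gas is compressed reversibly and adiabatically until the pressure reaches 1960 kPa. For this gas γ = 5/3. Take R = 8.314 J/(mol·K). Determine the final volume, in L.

V₁ = nRT₁/P₁ = 3.79×8.314×474/349 = 42.8 L.
Adiabatic: T₂/T₁ = (P₂/P₁)^((γ−1)/γ) ⇒ T₂ = 474×(5.62)^0.400 = 945 K; V₂ = 15.2 L.

15.2 L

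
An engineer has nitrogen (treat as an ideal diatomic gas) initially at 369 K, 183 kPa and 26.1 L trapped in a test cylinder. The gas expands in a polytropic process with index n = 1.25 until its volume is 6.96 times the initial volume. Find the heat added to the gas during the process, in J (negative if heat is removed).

n = P₁V₁/(RT₁) = 183×26.1/(8.314×369) = 1.56 mol.
Polytropic n=1.25: T₂ = T₁(V₁/V₂)^(n−1) = 369×(0.144)^0.25 = 227 K; P₂ = P₁(V₁/V₂)^n = 16.2 kPa.
W = (P₁V₁−P₂V₂)/(n−1) = (183×26.1−16.2×182)/0.25 = 7340 J.
ΔU = nCvΔT = 1.56×20.8×(227−369) = -4590 J.
Q = ΔU + W = 2750 J.

2750 J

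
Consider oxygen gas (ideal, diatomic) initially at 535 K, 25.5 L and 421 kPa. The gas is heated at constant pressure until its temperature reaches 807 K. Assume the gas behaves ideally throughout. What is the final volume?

Isobaric: P stays 421 kPa; V/T = const ⇒ T₂ = 807 K, V₂ = 38.5 L.

38.5 L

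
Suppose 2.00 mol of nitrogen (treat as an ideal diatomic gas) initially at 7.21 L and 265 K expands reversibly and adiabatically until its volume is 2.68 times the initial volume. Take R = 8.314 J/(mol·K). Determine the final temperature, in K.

179 K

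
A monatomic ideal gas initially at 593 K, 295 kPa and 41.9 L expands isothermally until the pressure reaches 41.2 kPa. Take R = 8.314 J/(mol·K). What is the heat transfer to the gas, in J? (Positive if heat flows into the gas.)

24300 J

n = P₁V₁/(RT₁) = 295×41.9/(8.314×593) = 2.51 mol.
Isothermal: T stays 593 K; PV = const ⇒ V₂ = 300 L, P₂ = 41.2 kPa.
ΔU = 0 (ideal gas, T constant).
W = nRT ln(V₂/V₁) = 2.51×8.314×593×ln(7.16) = 24300 J.
Q = ΔU + W = 24300 J.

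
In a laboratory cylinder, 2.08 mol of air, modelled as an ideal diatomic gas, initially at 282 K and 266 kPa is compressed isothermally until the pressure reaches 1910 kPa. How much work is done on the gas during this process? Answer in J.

9610 J

V₁ = nRT₁/P₁ = 2.08×8.314×282/266 = 18.3 L.
Isothermal: T stays 282 K; PV = const ⇒ V₂ = 2.55 L, P₂ = 1910 kPa.
W = nRT ln(V₂/V₁) = 2.08×8.314×282×ln(0.139) = -9610 J.
Work done on the gas = −W_by = 9610 J.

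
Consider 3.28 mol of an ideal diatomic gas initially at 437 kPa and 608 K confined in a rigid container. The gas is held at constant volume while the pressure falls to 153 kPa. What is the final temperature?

213 K

V₁ = nRT₁/P₁ = 3.28×8.314×608/437 = 37.9 L.
Isochoric: V stays 37.9 L; P/T = const ⇒ T₂ = 213 K, P₂ = 153 kPa.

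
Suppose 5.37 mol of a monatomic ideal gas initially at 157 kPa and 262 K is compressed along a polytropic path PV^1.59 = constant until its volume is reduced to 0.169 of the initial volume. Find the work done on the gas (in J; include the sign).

36800 J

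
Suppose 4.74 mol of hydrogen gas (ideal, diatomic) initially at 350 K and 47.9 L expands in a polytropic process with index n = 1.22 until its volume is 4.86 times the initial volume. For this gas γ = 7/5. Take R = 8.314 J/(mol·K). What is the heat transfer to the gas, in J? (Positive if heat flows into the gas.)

P₁ = nRT₁/V₁ = 4.74×8.314×350/47.9 = 288 kPa.
Polytropic n=1.22: T₂ = T₁(V₁/V₂)^(n−1) = 350×(0.206)^0.22 = 247 K; P₂ = P₁(V₁/V₂)^n = 41.8 kPa.
W = (P₁V₁−P₂V₂)/(n−1) = (288×47.9−41.8×233)/0.22 = 18400 J.
ΔU = nCvΔT = 4.74×20.8×(247−350) = -10100 J.
Q = ΔU + W = 8290 J.

8290 J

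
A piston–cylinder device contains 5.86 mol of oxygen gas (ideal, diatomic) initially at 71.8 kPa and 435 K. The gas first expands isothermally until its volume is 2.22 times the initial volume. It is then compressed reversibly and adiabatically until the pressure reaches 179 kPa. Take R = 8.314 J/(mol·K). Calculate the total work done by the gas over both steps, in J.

-16500 J

V₁ = nRT₁/P₁ = 5.86×8.314×435/71.8 = 295 L.
Step 1 — Isothermal: T stays 435 K; PV = const ⇒ V₂ = 655 L, P₂ = 32.3 kPa.
ΔU = 0 (ideal gas, T constant).
W = nRT ln(V₂/V₁) = 5.86×8.314×435×ln(2.22) = 16900 J.
Q = ΔU + W = 16900 J.
State after step 1: P = 32.3 kPa, V = 655 L, T = 435 K.
Step 2 — Adiabatic: T₂/T₁ = (P₂/P₁)^((γ−1)/γ) ⇒ T₂ = 435×(5.53)^0.286 = 709 K; V₂ = 193 L.
ΔU = nCvΔT = 5.86×20.8×(709−435) = 33400 J.
Q = 0 for an adiabatic process, so W = −ΔU = -33400 J.
Net over both steps: W = -16500 J, Q = 16900 J, ΔU = 33400 J.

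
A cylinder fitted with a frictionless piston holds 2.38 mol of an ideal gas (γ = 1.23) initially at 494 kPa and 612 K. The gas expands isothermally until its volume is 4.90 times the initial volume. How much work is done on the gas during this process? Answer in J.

-19200 J

V₁ = nRT₁/P₁ = 2.38×8.314×612/494 = 24.5 L.
Isothermal: T stays 612 K; PV = const ⇒ V₂ = 120 L, P₂ = 101 kPa.
W = nRT ln(V₂/V₁) = 2.38×8.314×612×ln(4.90) = 19200 J.
Work done on the gas = −W_by = -19200 J.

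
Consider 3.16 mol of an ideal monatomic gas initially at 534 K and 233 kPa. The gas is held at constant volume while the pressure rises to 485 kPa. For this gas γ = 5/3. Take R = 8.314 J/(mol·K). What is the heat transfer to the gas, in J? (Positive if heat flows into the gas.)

22800 J

V₁ = nRT₁/P₁ = 3.16×8.314×534/233 = 60.2 L.
Isochoric: V stays 60.2 L; P/T = const ⇒ T₂ = 1110 K, P₂ = 485 kPa.
W = 0 (no volume change).
ΔU = nCvΔT = 3.16×12.5×(1110−534) = 22800 J.
Q = ΔU = 22800 J.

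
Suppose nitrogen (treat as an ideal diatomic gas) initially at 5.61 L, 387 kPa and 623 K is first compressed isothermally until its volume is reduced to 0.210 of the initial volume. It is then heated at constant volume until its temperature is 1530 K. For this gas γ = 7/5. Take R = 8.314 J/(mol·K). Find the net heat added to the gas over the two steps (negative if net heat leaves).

n = P₁V₁/(RT₁) = 387×5.61/(8.314×623) = 0.419 mol.
Step 1 — Isothermal: T stays 623 K; PV = const ⇒ V₂ = 1.18 L, P₂ = 1840 kPa.
ΔU = 0 (ideal gas, T constant).
W = nRT ln(V₂/V₁) = 0.419×8.314×623×ln(0.210) = -3390 J.
Q = ΔU + W = -3390 J.
State after step 1: P = 1840 kPa, V = 1.18 L, T = 623 K.
Step 2 — Isochoric: V stays 1.18 L; P/T = const ⇒ T₂ = 1530 K, P₂ = 4530 kPa.
W = 0 (no volume change).
ΔU = nCvΔT = 0.419×20.8×(1530−623) = 7900 J.
Q = ΔU = 7900 J.
Net over both steps: W = -3390 J, Q = 4510 J, ΔU = 7900 J.

4510 J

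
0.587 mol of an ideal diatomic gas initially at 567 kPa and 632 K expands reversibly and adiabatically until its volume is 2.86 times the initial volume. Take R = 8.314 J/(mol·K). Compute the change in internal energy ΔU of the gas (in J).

V₁ = nRT₁/P₁ = 0.587×8.314×632/567 = 5.44 L.
Adiabatic: TV^(γ−1) = const ⇒ T₂ = 632×(0.350)^0.400 = 415 K; PV^γ = const ⇒ P₂ = 130 kPa.
For an ideal gas ΔU = nCvΔT with Cv = (5/2)R = 20.8 J/(mol·K).
ΔU = 0.587×20.8×(415−632) = -2650 J.

-2650 J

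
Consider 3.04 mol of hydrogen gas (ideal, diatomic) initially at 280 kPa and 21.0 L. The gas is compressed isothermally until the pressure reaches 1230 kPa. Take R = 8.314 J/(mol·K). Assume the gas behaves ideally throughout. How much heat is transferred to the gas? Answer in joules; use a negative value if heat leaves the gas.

T₁ = P₁V₁/(nR) = 280×21.0/(3.04×8.314) = 233 K.
Isothermal: T stays 233 K; PV = const ⇒ V₂ = 4.78 L, P₂ = 1230 kPa.
ΔU = 0 (ideal gas, T constant).
W = nRT ln(V₂/V₁) = 3.04×8.314×233×ln(0.228) = -8700 J.
Q = ΔU + W = -8700 J.

-8700 J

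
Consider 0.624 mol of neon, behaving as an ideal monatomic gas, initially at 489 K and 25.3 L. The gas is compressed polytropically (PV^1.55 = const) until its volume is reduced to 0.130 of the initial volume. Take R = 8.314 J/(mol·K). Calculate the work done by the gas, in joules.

P₁ = nRT₁/V₁ = 0.624×8.314×489/25.3 = 100 kPa.
Polytropic n=1.55: T₂ = T₁(V₁/V₂)^(n−1) = 489×(7.69)^0.55 = 1500 K; P₂ = P₁(V₁/V₂)^n = 2370 kPa.
W = (P₁V₁−P₂V₂)/(n−1) = (100×25.3−2370×3.29)/0.55 = -9550 J.

-9550 J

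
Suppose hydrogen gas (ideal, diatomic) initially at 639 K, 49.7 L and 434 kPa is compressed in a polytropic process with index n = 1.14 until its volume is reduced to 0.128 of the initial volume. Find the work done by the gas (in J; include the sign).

n = P₁V₁/(RT₁) = 434×49.7/(8.314×639) = 4.06 mol.
Polytropic n=1.14: T₂ = T₁(V₁/V₂)^(n−1) = 639×(7.81)^0.14 = 852 K; P₂ = P₁(V₁/V₂)^n = 4520 kPa.
W = (P₁V₁−P₂V₂)/(n−1) = (434×49.7−4520×6.36)/0.14 = -51400 J.

-51400 J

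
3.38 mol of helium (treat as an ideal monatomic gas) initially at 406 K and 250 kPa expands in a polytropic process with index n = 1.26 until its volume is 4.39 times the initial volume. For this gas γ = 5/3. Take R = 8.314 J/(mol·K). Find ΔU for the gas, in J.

V₁ = nRT₁/P₁ = 3.38×8.314×406/250 = 45.6 L.
Polytropic n=1.26: T₂ = T₁(V₁/V₂)^(n−1) = 406×(0.228)^0.26 = 276 K; P₂ = P₁(V₁/V₂)^n = 38.8 kPa.
For an ideal gas ΔU = nCvΔT with Cv = (3/2)R = 12.5 J/(mol·K).
ΔU = 3.38×12.5×(276−406) = -5460 J.

-5460 J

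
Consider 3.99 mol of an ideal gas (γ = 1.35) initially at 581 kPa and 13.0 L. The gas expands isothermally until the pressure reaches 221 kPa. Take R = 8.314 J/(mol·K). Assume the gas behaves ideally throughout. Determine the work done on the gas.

-7300 J

T₁ = P₁V₁/(nR) = 581×13.0/(3.99×8.314) = 228 K.
Isothermal: T stays 228 K; PV = const ⇒ V₂ = 34.2 L, P₂ = 221 kPa.
W = nRT ln(V₂/V₁) = 3.99×8.314×228×ln(2.63) = 7300 J.
Work done on the gas = −W_by = -7300 J.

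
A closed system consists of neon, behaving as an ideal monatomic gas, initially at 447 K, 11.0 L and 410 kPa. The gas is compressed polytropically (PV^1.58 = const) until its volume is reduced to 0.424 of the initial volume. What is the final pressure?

1590 kPa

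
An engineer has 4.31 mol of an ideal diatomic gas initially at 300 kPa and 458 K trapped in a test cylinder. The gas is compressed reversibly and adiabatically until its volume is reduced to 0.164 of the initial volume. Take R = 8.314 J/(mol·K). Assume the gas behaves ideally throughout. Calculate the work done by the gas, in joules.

-43500 J

V₁ = nRT₁/P₁ = 4.31×8.314×458/300 = 54.7 L.
Adiabatic: TV^(γ−1) = const ⇒ T₂ = 458×(6.10)^0.400 = 944 K; PV^γ = const ⇒ P₂ = 3770 kPa.
ΔU = nCvΔT = 4.31×20.8×(944−458) = 43500 J.
Q = 0 for an adiabatic process, so W = −ΔU = -43500 J.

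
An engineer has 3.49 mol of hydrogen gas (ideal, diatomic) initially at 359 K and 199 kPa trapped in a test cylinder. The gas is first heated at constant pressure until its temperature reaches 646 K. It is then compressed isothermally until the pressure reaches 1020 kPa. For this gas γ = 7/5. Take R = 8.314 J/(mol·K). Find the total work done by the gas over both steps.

V₁ = nRT₁/P₁ = 3.49×8.314×359/199 = 52.3 L.
Step 1 — Isobaric: P stays 199 kPa; V/T = const ⇒ T₂ = 646 K, V₂ = 94.2 L.
W = PΔV = 199×(94.2−52.3) kPa·L = 8330 J.
ΔU = nCvΔT = 3.49×20.8×(646−359) = 20800 J.
Q = ΔU + W = nCpΔT = 29100 J.
State after step 1: P = 199 kPa, V = 94.2 L, T = 646 K.
Step 2 — Isothermal: T stays 646 K; PV = const ⇒ V₂ = 18.4 L, P₂ = 1020 kPa.
ΔU = 0 (ideal gas, T constant).
W = nRT ln(V₂/V₁) = 3.49×8.314×646×ln(0.195) = -30600 J.
Q = ΔU + W = -30600 J.
Net over both steps: W = -22300 J, Q = -1490 J, ΔU = 20800 J.

-22300 J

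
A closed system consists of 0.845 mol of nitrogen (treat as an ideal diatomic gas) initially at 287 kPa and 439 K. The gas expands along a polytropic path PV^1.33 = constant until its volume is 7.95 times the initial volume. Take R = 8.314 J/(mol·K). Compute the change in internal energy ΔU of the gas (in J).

-3820 J

V₁ = nRT₁/P₁ = 0.845×8.314×439/287 = 10.7 L.
Polytropic n=1.33: T₂ = T₁(V₁/V₂)^(n−1) = 439×(0.126)^0.33 = 221 K; P₂ = P₁(V₁/V₂)^n = 18.2 kPa.
For an ideal gas ΔU = nCvΔT with Cv = (5/2)R = 20.8 J/(mol·K).
ΔU = 0.845×20.8×(221−439) = -3820 J.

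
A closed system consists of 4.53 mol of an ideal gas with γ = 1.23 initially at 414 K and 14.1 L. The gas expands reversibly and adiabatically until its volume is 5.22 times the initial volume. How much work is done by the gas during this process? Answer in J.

21400 J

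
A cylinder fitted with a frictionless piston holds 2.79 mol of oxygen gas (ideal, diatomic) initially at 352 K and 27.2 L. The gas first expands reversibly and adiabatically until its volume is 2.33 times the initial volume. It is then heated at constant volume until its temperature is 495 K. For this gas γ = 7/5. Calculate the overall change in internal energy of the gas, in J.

P₁ = nRT₁/V₁ = 2.79×8.314×352/27.2 = 300 kPa.
Step 1 — Adiabatic: TV^(γ−1) = const ⇒ T₂ = 352×(0.429)^0.400 = 251 K; PV^γ = const ⇒ P₂ = 91.9 kPa.
ΔU = nCvΔT = 2.79×20.8×(251−352) = -5860 J.
Q = 0 for an adiabatic process, so W = −ΔU = 5860 J.
State after step 1: P = 91.9 kPa, V = 63.4 L, T = 251 K.
Step 2 — Isochoric: V stays 63.4 L; P/T = const ⇒ T₂ = 495 K, P₂ = 181 kPa.
W = 0 (no volume change).
ΔU = nCvΔT = 2.79×20.8×(495−251) = 14200 J.
Q = ΔU = 14200 J.
Net over both steps: W = 5860 J, Q = 14200 J, ΔU = 8290 J.

8290 J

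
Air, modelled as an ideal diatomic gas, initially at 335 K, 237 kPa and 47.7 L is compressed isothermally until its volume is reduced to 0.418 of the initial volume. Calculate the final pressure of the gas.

567 kPa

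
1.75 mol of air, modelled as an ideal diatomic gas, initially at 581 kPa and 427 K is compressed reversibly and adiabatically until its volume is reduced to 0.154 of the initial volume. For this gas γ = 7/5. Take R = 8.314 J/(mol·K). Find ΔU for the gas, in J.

17300 J

V₁ = nRT₁/P₁ = 1.75×8.314×427/581 = 10.7 L.
Adiabatic: TV^(γ−1) = const ⇒ T₂ = 427×(6.49)^0.400 = 902 K; PV^γ = const ⇒ P₂ = 7970 kPa.
For an ideal gas ΔU = nCvΔT with Cv = (5/2)R = 20.8 J/(mol·K).
ΔU = 1.75×20.8×(902−427) = 17300 J.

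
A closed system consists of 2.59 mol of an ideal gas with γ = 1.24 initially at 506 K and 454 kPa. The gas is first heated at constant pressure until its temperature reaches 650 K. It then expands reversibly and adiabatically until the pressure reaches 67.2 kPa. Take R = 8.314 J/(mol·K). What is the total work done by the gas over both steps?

V₁ = nRT₁/P₁ = 2.59×8.314×506/454 = 24.0 L.
Step 1 — Isobaric: P stays 454 kPa; V/T = const ⇒ T₂ = 650 K, V₂ = 30.8 L.
W = PΔV = 454×(30.8−24.0) kPa·L = 3100 J.
ΔU = nCvΔT = 2.59×34.6×(650−506) = 12900 J.
Q = ΔU + W = nCpΔT = 16000 J.
State after step 1: P = 454 kPa, V = 30.8 L, T = 650 K.
Step 2 — Adiabatic: T₂/T₁ = (P₂/P₁)^((γ−1)/γ) ⇒ T₂ = 650×(0.148)^0.194 = 449 K; V₂ = 144 L.
ΔU = nCvΔT = 2.59×34.6×(449−650) = -18000 J.
Q = 0 for an adiabatic process, so W = −ΔU = 18000 J.
Net over both steps: W = 21100 J, Q = 16000 J, ΔU = -5110 J.

21100 J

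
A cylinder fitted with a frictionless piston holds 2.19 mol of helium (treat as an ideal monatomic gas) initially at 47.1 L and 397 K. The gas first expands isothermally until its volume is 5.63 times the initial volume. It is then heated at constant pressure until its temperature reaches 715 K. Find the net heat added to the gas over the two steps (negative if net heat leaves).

27000 J

P₁ = nRT₁/V₁ = 2.19×8.314×397/47.1 = 153 kPa.
Step 1 — Isothermal: T stays 397 K; PV = const ⇒ V₂ = 265 L, P₂ = 27.3 kPa.
ΔU = 0 (ideal gas, T constant).
W = nRT ln(V₂/V₁) = 2.19×8.314×397×ln(5.63) = 12500 J.
Q = ΔU + W = 12500 J.
State after step 1: P = 27.3 kPa, V = 265 L, T = 397 K.
Step 2 — Isobaric: P stays 27.3 kPa; V/T = const ⇒ T₂ = 715 K, V₂ = 478 L.
W = PΔV = 27.3×(478−265) kPa·L = 5790 J.
ΔU = nCvΔT = 2.19×12.5×(715−397) = 8690 J.
Q = ΔU + W = nCpΔT = 14500 J.
Net over both steps: W = 18300 J, Q = 27000 J, ΔU = 8690 J.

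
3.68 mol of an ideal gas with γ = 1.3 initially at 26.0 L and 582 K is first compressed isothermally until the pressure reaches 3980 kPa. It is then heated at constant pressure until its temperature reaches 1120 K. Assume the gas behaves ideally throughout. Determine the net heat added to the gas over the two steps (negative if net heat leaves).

40000 J

P₁ = nRT₁/V₁ = 3.68×8.314×582/26.0 = 685 kPa.
Step 1 — Isothermal: T stays 582 K; PV = const ⇒ V₂ = 4.47 L, P₂ = 3980 kPa.
ΔU = 0 (ideal gas, T constant).
W = nRT ln(V₂/V₁) = 3.68×8.314×582×ln(0.172) = -31300 J.
Q = ΔU + W = -31300 J.
State after step 1: P = 3980 kPa, V = 4.47 L, T = 582 K.
Step 2 — Isobaric: P stays 3980 kPa; V/T = const ⇒ T₂ = 1120 K, V₂ = 8.61 L.
W = PΔV = 3980×(8.61−4.47) kPa·L = 16500 J.
ΔU = nCvΔT = 3.68×27.7×(1120−582) = 54900 J.
Q = ΔU + W = nCpΔT = 71300 J.
Net over both steps: W = -14900 J, Q = 40000 J, ΔU = 54900 J.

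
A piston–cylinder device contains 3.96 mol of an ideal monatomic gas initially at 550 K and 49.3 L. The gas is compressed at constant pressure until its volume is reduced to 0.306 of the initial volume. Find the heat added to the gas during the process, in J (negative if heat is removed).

P₁ = nRT₁/V₁ = 3.96×8.314×550/49.3 = 367 kPa.
Isobaric: P stays 367 kPa; V/T = const ⇒ T₂ = 168 K, V₂ = 15.1 L.
W = PΔV = 367×(15.1−49.3) kPa·L = -12600 J.
ΔU = nCvΔT = 3.96×12.5×(168−550) = -18900 J.
Q = ΔU + W = nCpΔT = -31400 J.

-31400 J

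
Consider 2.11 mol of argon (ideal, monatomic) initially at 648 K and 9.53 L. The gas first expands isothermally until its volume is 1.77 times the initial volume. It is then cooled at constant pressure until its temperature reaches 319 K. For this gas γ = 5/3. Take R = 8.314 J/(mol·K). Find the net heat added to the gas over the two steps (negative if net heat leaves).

P₁ = nRT₁/V₁ = 2.11×8.314×648/9.53 = 1190 kPa.
Step 1 — Isothermal: T stays 648 K; PV = const ⇒ V₂ = 16.9 L, P₂ = 674 kPa.
ΔU = 0 (ideal gas, T constant).
W = nRT ln(V₂/V₁) = 2.11×8.314×648×ln(1.77) = 6490 J.
Q = ΔU + W = 6490 J.
State after step 1: P = 674 kPa, V = 16.9 L, T = 648 K.
Step 2 — Isobaric: P stays 674 kPa; V/T = const ⇒ T₂ = 319 K, V₂ = 8.30 L.
W = PΔV = 674×(8.30−16.9) kPa·L = -5770 J.
ΔU = nCvΔT = 2.11×12.5×(319−648) = -8660 J.
Q = ΔU + W = nCpΔT = -14400 J.
Net over both steps: W = 719 J, Q = -7940 J, ΔU = -8660 J.

-7940 J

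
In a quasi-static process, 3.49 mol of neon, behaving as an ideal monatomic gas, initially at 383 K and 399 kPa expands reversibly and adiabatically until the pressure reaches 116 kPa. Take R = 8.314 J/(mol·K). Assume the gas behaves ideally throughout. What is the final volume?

58.4 L

V₁ = nRT₁/P₁ = 3.49×8.314×383/399 = 27.9 L.
Adiabatic: T₂/T₁ = (P₂/P₁)^((γ−1)/γ) ⇒ T₂ = 383×(0.291)^0.400 = 234 K; V₂ = 58.4 L.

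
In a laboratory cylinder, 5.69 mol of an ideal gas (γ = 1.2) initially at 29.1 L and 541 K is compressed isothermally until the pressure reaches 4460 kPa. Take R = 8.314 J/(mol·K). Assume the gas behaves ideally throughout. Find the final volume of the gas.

P₁ = nRT₁/V₁ = 5.69×8.314×541/29.1 = 879 kPa.
Isothermal: T stays 541 K; PV = const ⇒ V₂ = 5.74 L, P₂ = 4460 kPa.

5.74 L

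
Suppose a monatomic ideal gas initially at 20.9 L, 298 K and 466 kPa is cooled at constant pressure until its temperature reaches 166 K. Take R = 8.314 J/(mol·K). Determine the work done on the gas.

4310 J

n = P₁V₁/(RT₁) = 466×20.9/(8.314×298) = 3.93 mol.
Isobaric: P stays 466 kPa; V/T = const ⇒ T₂ = 166 K, V₂ = 11.6 L.
W = PΔV = 466×(11.6−20.9) kPa·L = -4310 J.
Work done on the gas = −W_by = 4310 J.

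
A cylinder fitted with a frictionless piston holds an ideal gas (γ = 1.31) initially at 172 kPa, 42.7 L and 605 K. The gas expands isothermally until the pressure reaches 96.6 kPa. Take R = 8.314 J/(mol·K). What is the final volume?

Isothermal: T stays 605 K; PV = const ⇒ V₂ = 76.0 L, P₂ = 96.6 kPa.

76.0 L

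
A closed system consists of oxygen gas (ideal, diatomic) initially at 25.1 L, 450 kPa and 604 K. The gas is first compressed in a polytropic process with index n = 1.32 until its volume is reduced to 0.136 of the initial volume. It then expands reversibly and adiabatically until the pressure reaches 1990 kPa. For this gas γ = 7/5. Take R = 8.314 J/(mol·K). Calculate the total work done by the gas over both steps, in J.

n = P₁V₁/(RT₁) = 450×25.1/(8.314×604) = 2.25 mol.
Step 1 — Polytropic n=1.32: T₂ = T₁(V₁/V₂)^(n−1) = 604×(7.35)^0.32 = 1140 K; P₂ = P₁(V₁/V₂)^n = 6270 kPa.
W = (P₁V₁−P₂V₂)/(n−1) = (450×25.1−6270×3.41)/0.32 = -31500 J.
ΔU = nCvΔT = 2.25×20.8×(1140−604) = 25200 J.
Q = ΔU + W = -6310 J.
State after step 1: P = 6270 kPa, V = 3.41 L, T = 1140 K.
Step 2 — Adiabatic: T₂/T₁ = (P₂/P₁)^((γ−1)/γ) ⇒ T₂ = 1140×(0.318)^0.286 = 824 K; V₂ = 7.74 L.
ΔU = nCvΔT = 2.25×20.8×(824−1140) = -14900 J.
Q = 0 for an adiabatic process, so W = −ΔU = 14900 J.
Net over both steps: W = -16600 J, Q = -6310 J, ΔU = 10300 J.

-16600 J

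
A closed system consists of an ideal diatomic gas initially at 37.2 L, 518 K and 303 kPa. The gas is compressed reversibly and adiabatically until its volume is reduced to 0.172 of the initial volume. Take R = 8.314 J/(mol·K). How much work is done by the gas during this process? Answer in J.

n = P₁V₁/(RT₁) = 303×37.2/(8.314×518) = 2.62 mol.
Adiabatic: TV^(γ−1) = const ⇒ T₂ = 518×(5.81)^0.400 = 1050 K; PV^γ = const ⇒ P₂ = 3560 kPa.
ΔU = nCvΔT = 2.62×20.8×(1050−518) = 28800 J.
Q = 0 for an adiabatic process, so W = −ΔU = -28800 J.

-28800 J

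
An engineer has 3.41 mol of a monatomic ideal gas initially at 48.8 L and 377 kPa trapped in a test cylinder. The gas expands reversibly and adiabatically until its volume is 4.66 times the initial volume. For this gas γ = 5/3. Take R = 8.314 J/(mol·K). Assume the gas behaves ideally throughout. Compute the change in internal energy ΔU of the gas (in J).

-17700 J

T₁ = P₁V₁/(nR) = 377×48.8/(3.41×8.314) = 649 K.
Adiabatic: TV^(γ−1) = const ⇒ T₂ = 649×(0.215)^0.667 = 233 K; PV^γ = const ⇒ P₂ = 29.0 kPa.
For an ideal gas ΔU = nCvΔT with Cv = (3/2)R = 12.5 J/(mol·K).
ΔU = 3.41×12.5×(233−649) = -17700 J.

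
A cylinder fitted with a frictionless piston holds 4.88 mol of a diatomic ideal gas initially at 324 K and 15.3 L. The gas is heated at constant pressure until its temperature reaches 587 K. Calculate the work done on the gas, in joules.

P₁ = nRT₁/V₁ = 4.88×8.314×324/15.3 = 859 kPa.
Isobaric: P stays 859 kPa; V/T = const ⇒ T₂ = 587 K, V₂ = 27.7 L.
W = PΔV = 859×(27.7−15.3) kPa·L = 10700 J.
Work done on the gas = −W_by = -10700 J.

-10700 J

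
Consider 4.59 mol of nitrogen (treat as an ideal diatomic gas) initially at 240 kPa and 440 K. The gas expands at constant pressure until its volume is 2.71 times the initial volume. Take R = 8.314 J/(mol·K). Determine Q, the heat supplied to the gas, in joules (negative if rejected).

V₁ = nRT₁/P₁ = 4.59×8.314×440/240 = 70.0 L.
Isobaric: P stays 240 kPa; V/T = const ⇒ T₂ = 1190 K, V₂ = 190 L.
W = PΔV = 240×(190−70.0) kPa·L = 28700 J.
ΔU = nCvΔT = 4.59×20.8×(1190−440) = 71800 J.
Q = ΔU + W = nCpΔT = 100000 J.

100000 J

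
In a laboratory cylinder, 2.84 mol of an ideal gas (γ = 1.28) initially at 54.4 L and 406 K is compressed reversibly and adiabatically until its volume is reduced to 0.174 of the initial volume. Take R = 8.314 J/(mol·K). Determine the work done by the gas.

P₁ = nRT₁/V₁ = 2.84×8.314×406/54.4 = 176 kPa.
Adiabatic: TV^(γ−1) = const ⇒ T₂ = 406×(5.75)^0.280 = 662 K; PV^γ = const ⇒ P₂ = 1650 kPa.
ΔU = nCvΔT = 2.84×29.7×(662−406) = 21600 J.
Q = 0 for an adiabatic process, so W = −ΔU = -21600 J.

-21600 J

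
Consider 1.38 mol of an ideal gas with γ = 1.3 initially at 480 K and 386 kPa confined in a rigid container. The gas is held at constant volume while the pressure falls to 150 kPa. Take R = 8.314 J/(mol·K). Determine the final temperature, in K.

V₁ = nRT₁/P₁ = 1.38×8.314×480/386 = 14.3 L.
Isochoric: V stays 14.3 L; P/T = const ⇒ T₂ = 187 K, P₂ = 150 kPa.

187 K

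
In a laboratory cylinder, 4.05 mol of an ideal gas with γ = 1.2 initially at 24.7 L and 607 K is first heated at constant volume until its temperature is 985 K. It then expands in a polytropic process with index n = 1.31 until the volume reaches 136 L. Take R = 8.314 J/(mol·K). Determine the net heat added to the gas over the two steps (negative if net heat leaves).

39500 J

P₁ = nRT₁/V₁ = 4.05×8.314×607/24.7 = 827 kPa.
Step 1 — Isochoric: V stays 24.7 L; P/T = const ⇒ T₂ = 985 K, P₂ = 1340 kPa.
W = 0 (no volume change).
ΔU = nCvΔT = 4.05×41.6×(985−607) = 63600 J.
Q = ΔU = 63600 J.
State after step 1: P = 1340 kPa, V = 24.7 L, T = 985 K.
Step 2 — Polytropic n=1.31: T₂ = T₁(V₁/V₂)^(n−1) = 985×(0.182)^0.31 = 580 K; P₂ = P₁(V₁/V₂)^n = 144 kPa.
W = (P₁V₁−P₂V₂)/(n−1) = (1340×24.7−144×136)/0.31 = 43900 J.
ΔU = nCvΔT = 4.05×41.6×(580−985) = -68100 J.
Q = ΔU + W = -24200 J.
Net over both steps: W = 43900 J, Q = 39500 J, ΔU = -4470 J.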